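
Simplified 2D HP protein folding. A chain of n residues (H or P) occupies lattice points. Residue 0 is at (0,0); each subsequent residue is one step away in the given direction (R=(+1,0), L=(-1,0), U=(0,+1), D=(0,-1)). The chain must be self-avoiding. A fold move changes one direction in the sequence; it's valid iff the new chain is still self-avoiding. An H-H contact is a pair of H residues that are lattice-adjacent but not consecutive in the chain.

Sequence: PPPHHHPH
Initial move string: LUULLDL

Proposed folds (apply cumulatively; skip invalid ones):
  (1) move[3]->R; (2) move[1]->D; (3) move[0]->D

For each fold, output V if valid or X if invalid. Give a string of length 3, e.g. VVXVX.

Initial: LUULLDL -> [(0, 0), (-1, 0), (-1, 1), (-1, 2), (-2, 2), (-3, 2), (-3, 1), (-4, 1)]
Fold 1: move[3]->R => LUURLDL INVALID (collision), skipped
Fold 2: move[1]->D => LDULLDL INVALID (collision), skipped
Fold 3: move[0]->D => DUULLDL INVALID (collision), skipped

Answer: XXX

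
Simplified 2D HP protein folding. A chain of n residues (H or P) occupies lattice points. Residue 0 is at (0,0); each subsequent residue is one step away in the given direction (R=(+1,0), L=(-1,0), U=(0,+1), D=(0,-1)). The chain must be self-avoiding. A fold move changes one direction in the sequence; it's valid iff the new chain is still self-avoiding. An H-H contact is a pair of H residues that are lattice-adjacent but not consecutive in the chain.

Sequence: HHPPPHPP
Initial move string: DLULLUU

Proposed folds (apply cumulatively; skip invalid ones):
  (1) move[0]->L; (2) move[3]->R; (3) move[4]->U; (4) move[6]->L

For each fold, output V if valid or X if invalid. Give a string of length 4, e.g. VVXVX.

Answer: VXVV

Derivation:
Initial: DLULLUU -> [(0, 0), (0, -1), (-1, -1), (-1, 0), (-2, 0), (-3, 0), (-3, 1), (-3, 2)]
Fold 1: move[0]->L => LLULLUU VALID
Fold 2: move[3]->R => LLURLUU INVALID (collision), skipped
Fold 3: move[4]->U => LLULUUU VALID
Fold 4: move[6]->L => LLULUUL VALID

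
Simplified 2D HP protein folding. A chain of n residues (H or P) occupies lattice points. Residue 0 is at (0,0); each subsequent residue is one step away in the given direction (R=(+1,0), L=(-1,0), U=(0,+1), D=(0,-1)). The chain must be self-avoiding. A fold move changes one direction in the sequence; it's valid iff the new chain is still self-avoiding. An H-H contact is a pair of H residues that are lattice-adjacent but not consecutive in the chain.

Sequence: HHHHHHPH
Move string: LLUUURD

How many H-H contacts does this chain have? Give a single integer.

Answer: 1

Derivation:
Positions: [(0, 0), (-1, 0), (-2, 0), (-2, 1), (-2, 2), (-2, 3), (-1, 3), (-1, 2)]
H-H contact: residue 4 @(-2,2) - residue 7 @(-1, 2)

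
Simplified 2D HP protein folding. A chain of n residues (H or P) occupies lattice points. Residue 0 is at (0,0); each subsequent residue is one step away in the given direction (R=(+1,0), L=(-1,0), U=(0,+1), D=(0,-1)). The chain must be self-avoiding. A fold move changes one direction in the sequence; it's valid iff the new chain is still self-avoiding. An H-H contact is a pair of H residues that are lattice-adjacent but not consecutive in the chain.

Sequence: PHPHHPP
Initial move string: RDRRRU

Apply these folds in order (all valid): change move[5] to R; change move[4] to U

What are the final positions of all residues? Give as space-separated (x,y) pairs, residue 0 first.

Answer: (0,0) (1,0) (1,-1) (2,-1) (3,-1) (3,0) (4,0)

Derivation:
Initial moves: RDRRRU
Fold: move[5]->R => RDRRRR (positions: [(0, 0), (1, 0), (1, -1), (2, -1), (3, -1), (4, -1), (5, -1)])
Fold: move[4]->U => RDRRUR (positions: [(0, 0), (1, 0), (1, -1), (2, -1), (3, -1), (3, 0), (4, 0)])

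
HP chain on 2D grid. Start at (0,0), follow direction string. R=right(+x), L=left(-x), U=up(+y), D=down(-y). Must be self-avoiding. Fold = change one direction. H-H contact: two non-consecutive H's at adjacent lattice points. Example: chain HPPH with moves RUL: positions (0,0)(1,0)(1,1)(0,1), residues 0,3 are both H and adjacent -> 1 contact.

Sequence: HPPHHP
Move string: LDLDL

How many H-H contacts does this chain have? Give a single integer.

Positions: [(0, 0), (-1, 0), (-1, -1), (-2, -1), (-2, -2), (-3, -2)]
No H-H contacts found.

Answer: 0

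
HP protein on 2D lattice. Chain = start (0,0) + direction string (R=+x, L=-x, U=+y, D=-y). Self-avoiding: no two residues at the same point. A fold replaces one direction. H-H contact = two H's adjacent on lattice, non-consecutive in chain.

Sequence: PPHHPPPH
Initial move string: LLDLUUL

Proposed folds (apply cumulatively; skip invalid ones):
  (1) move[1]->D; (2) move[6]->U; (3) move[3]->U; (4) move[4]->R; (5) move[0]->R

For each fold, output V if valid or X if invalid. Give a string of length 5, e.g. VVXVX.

Answer: VVXXX

Derivation:
Initial: LLDLUUL -> [(0, 0), (-1, 0), (-2, 0), (-2, -1), (-3, -1), (-3, 0), (-3, 1), (-4, 1)]
Fold 1: move[1]->D => LDDLUUL VALID
Fold 2: move[6]->U => LDDLUUU VALID
Fold 3: move[3]->U => LDDUUUU INVALID (collision), skipped
Fold 4: move[4]->R => LDDLRUU INVALID (collision), skipped
Fold 5: move[0]->R => RDDLUUU INVALID (collision), skipped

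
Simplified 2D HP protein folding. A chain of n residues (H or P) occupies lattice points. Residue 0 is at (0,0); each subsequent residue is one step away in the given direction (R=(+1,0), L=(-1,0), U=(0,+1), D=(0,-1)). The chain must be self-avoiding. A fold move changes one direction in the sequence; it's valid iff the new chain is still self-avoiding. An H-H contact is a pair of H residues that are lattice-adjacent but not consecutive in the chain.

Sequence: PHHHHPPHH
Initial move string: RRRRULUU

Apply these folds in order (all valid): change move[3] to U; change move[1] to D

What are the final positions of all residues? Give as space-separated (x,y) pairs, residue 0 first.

Initial moves: RRRRULUU
Fold: move[3]->U => RRRUULUU (positions: [(0, 0), (1, 0), (2, 0), (3, 0), (3, 1), (3, 2), (2, 2), (2, 3), (2, 4)])
Fold: move[1]->D => RDRUULUU (positions: [(0, 0), (1, 0), (1, -1), (2, -1), (2, 0), (2, 1), (1, 1), (1, 2), (1, 3)])

Answer: (0,0) (1,0) (1,-1) (2,-1) (2,0) (2,1) (1,1) (1,2) (1,3)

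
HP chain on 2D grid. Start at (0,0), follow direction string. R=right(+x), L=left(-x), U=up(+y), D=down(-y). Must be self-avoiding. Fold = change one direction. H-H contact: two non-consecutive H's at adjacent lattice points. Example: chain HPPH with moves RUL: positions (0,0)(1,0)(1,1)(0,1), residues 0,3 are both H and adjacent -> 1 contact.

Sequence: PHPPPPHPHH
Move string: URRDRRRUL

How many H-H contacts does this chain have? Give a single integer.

Positions: [(0, 0), (0, 1), (1, 1), (2, 1), (2, 0), (3, 0), (4, 0), (5, 0), (5, 1), (4, 1)]
H-H contact: residue 6 @(4,0) - residue 9 @(4, 1)

Answer: 1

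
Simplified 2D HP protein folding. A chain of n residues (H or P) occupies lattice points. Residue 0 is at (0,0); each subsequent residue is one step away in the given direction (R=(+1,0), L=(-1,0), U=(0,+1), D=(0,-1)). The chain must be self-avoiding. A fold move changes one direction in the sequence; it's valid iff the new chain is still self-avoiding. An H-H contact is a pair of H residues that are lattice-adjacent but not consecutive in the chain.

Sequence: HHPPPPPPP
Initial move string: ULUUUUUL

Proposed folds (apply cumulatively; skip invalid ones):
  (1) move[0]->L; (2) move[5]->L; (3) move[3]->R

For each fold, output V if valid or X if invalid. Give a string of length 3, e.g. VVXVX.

Initial: ULUUUUUL -> [(0, 0), (0, 1), (-1, 1), (-1, 2), (-1, 3), (-1, 4), (-1, 5), (-1, 6), (-2, 6)]
Fold 1: move[0]->L => LLUUUUUL VALID
Fold 2: move[5]->L => LLUUULUL VALID
Fold 3: move[3]->R => LLURULUL VALID

Answer: VVV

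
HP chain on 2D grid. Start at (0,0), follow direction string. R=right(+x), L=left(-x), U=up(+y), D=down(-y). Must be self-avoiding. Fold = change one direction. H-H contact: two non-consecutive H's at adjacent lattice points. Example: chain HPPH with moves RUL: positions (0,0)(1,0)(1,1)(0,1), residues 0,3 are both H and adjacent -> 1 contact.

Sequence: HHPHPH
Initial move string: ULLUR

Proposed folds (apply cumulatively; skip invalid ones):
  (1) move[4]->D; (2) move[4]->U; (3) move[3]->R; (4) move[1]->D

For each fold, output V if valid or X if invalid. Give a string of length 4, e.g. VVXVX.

Answer: XVXX

Derivation:
Initial: ULLUR -> [(0, 0), (0, 1), (-1, 1), (-2, 1), (-2, 2), (-1, 2)]
Fold 1: move[4]->D => ULLUD INVALID (collision), skipped
Fold 2: move[4]->U => ULLUU VALID
Fold 3: move[3]->R => ULLRU INVALID (collision), skipped
Fold 4: move[1]->D => UDLUU INVALID (collision), skipped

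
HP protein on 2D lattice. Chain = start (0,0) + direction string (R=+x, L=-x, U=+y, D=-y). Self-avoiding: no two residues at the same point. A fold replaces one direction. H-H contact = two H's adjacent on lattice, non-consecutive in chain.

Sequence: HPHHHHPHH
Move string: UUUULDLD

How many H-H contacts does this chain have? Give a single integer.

Positions: [(0, 0), (0, 1), (0, 2), (0, 3), (0, 4), (-1, 4), (-1, 3), (-2, 3), (-2, 2)]
No H-H contacts found.

Answer: 0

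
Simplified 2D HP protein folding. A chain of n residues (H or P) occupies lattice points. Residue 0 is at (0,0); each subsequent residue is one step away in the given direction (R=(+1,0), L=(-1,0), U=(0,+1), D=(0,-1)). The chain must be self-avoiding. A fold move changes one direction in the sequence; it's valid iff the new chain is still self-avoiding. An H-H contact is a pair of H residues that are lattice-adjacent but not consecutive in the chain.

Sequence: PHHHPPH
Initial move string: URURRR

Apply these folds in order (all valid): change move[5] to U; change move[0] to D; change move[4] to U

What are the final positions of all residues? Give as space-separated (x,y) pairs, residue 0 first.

Initial moves: URURRR
Fold: move[5]->U => URURRU (positions: [(0, 0), (0, 1), (1, 1), (1, 2), (2, 2), (3, 2), (3, 3)])
Fold: move[0]->D => DRURRU (positions: [(0, 0), (0, -1), (1, -1), (1, 0), (2, 0), (3, 0), (3, 1)])
Fold: move[4]->U => DRURUU (positions: [(0, 0), (0, -1), (1, -1), (1, 0), (2, 0), (2, 1), (2, 2)])

Answer: (0,0) (0,-1) (1,-1) (1,0) (2,0) (2,1) (2,2)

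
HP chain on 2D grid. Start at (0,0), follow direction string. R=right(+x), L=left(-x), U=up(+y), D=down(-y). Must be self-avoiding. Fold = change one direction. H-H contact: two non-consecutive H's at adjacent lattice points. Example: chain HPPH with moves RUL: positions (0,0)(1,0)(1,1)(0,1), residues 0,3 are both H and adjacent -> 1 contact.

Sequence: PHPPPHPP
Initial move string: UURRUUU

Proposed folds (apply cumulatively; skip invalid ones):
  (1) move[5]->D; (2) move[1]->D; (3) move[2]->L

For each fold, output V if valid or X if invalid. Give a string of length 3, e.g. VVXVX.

Answer: XXX

Derivation:
Initial: UURRUUU -> [(0, 0), (0, 1), (0, 2), (1, 2), (2, 2), (2, 3), (2, 4), (2, 5)]
Fold 1: move[5]->D => UURRUDU INVALID (collision), skipped
Fold 2: move[1]->D => UDRRUUU INVALID (collision), skipped
Fold 3: move[2]->L => UULRUUU INVALID (collision), skipped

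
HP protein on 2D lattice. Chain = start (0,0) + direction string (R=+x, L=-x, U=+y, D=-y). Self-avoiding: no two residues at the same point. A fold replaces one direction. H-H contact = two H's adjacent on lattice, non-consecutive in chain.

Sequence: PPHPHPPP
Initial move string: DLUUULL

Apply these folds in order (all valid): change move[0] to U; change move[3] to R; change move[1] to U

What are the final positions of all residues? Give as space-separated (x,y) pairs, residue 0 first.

Answer: (0,0) (0,1) (0,2) (0,3) (1,3) (1,4) (0,4) (-1,4)

Derivation:
Initial moves: DLUUULL
Fold: move[0]->U => ULUUULL (positions: [(0, 0), (0, 1), (-1, 1), (-1, 2), (-1, 3), (-1, 4), (-2, 4), (-3, 4)])
Fold: move[3]->R => ULURULL (positions: [(0, 0), (0, 1), (-1, 1), (-1, 2), (0, 2), (0, 3), (-1, 3), (-2, 3)])
Fold: move[1]->U => UUURULL (positions: [(0, 0), (0, 1), (0, 2), (0, 3), (1, 3), (1, 4), (0, 4), (-1, 4)])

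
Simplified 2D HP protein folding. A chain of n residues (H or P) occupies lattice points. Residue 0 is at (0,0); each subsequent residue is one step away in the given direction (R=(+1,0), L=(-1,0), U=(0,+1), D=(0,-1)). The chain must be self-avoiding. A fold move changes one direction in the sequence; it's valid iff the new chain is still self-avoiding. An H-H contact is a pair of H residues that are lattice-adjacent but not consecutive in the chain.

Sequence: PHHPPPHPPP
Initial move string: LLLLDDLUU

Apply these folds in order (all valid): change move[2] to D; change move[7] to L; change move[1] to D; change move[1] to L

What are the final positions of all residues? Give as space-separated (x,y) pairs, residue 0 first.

Answer: (0,0) (-1,0) (-2,0) (-2,-1) (-3,-1) (-3,-2) (-3,-3) (-4,-3) (-5,-3) (-5,-2)

Derivation:
Initial moves: LLLLDDLUU
Fold: move[2]->D => LLDLDDLUU (positions: [(0, 0), (-1, 0), (-2, 0), (-2, -1), (-3, -1), (-3, -2), (-3, -3), (-4, -3), (-4, -2), (-4, -1)])
Fold: move[7]->L => LLDLDDLLU (positions: [(0, 0), (-1, 0), (-2, 0), (-2, -1), (-3, -1), (-3, -2), (-3, -3), (-4, -3), (-5, -3), (-5, -2)])
Fold: move[1]->D => LDDLDDLLU (positions: [(0, 0), (-1, 0), (-1, -1), (-1, -2), (-2, -2), (-2, -3), (-2, -4), (-3, -4), (-4, -4), (-4, -3)])
Fold: move[1]->L => LLDLDDLLU (positions: [(0, 0), (-1, 0), (-2, 0), (-2, -1), (-3, -1), (-3, -2), (-3, -3), (-4, -3), (-5, -3), (-5, -2)])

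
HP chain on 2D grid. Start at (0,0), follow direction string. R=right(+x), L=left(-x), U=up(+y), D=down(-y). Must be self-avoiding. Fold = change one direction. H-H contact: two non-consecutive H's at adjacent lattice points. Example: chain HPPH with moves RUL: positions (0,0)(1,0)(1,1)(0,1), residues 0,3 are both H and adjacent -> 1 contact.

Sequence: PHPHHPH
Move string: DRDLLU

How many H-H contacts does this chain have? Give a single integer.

Positions: [(0, 0), (0, -1), (1, -1), (1, -2), (0, -2), (-1, -2), (-1, -1)]
H-H contact: residue 1 @(0,-1) - residue 6 @(-1, -1)
H-H contact: residue 1 @(0,-1) - residue 4 @(0, -2)

Answer: 2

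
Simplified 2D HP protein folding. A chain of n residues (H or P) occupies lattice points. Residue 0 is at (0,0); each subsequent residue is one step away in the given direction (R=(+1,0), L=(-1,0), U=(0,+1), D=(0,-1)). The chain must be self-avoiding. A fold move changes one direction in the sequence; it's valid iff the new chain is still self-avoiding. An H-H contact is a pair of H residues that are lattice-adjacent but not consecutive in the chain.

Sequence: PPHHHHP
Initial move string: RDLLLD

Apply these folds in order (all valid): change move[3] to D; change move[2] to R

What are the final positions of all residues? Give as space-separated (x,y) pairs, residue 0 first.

Initial moves: RDLLLD
Fold: move[3]->D => RDLDLD (positions: [(0, 0), (1, 0), (1, -1), (0, -1), (0, -2), (-1, -2), (-1, -3)])
Fold: move[2]->R => RDRDLD (positions: [(0, 0), (1, 0), (1, -1), (2, -1), (2, -2), (1, -2), (1, -3)])

Answer: (0,0) (1,0) (1,-1) (2,-1) (2,-2) (1,-2) (1,-3)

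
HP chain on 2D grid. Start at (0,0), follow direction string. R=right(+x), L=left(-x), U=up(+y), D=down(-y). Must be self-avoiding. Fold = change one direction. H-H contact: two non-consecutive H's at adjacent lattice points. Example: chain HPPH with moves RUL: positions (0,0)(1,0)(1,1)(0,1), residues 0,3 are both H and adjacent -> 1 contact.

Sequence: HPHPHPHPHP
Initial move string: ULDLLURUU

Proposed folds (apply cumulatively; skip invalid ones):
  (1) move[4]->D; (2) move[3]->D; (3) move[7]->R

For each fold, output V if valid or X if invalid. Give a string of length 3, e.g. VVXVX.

Initial: ULDLLURUU -> [(0, 0), (0, 1), (-1, 1), (-1, 0), (-2, 0), (-3, 0), (-3, 1), (-2, 1), (-2, 2), (-2, 3)]
Fold 1: move[4]->D => ULDLDURUU INVALID (collision), skipped
Fold 2: move[3]->D => ULDDLURUU INVALID (collision), skipped
Fold 3: move[7]->R => ULDLLURRU INVALID (collision), skipped

Answer: XXX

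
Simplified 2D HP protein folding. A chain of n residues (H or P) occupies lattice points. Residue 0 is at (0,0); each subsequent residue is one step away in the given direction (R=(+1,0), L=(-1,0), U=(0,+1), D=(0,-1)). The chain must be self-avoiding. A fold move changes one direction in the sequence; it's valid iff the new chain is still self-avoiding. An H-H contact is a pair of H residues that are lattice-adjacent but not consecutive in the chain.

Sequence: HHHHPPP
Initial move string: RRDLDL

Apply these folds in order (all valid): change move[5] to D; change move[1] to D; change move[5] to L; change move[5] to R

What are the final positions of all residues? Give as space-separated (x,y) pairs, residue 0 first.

Answer: (0,0) (1,0) (1,-1) (1,-2) (0,-2) (0,-3) (1,-3)

Derivation:
Initial moves: RRDLDL
Fold: move[5]->D => RRDLDD (positions: [(0, 0), (1, 0), (2, 0), (2, -1), (1, -1), (1, -2), (1, -3)])
Fold: move[1]->D => RDDLDD (positions: [(0, 0), (1, 0), (1, -1), (1, -2), (0, -2), (0, -3), (0, -4)])
Fold: move[5]->L => RDDLDL (positions: [(0, 0), (1, 0), (1, -1), (1, -2), (0, -2), (0, -3), (-1, -3)])
Fold: move[5]->R => RDDLDR (positions: [(0, 0), (1, 0), (1, -1), (1, -2), (0, -2), (0, -3), (1, -3)])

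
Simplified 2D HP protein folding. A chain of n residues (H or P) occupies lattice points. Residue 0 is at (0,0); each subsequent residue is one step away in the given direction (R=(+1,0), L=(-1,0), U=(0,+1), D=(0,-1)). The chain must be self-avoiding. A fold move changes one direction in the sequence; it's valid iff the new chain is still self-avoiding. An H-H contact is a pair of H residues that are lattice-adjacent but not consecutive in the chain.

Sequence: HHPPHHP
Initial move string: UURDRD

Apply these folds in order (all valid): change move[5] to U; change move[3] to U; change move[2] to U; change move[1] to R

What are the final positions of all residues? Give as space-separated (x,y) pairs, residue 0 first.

Answer: (0,0) (0,1) (1,1) (1,2) (1,3) (2,3) (2,4)

Derivation:
Initial moves: UURDRD
Fold: move[5]->U => UURDRU (positions: [(0, 0), (0, 1), (0, 2), (1, 2), (1, 1), (2, 1), (2, 2)])
Fold: move[3]->U => UURURU (positions: [(0, 0), (0, 1), (0, 2), (1, 2), (1, 3), (2, 3), (2, 4)])
Fold: move[2]->U => UUUURU (positions: [(0, 0), (0, 1), (0, 2), (0, 3), (0, 4), (1, 4), (1, 5)])
Fold: move[1]->R => URUURU (positions: [(0, 0), (0, 1), (1, 1), (1, 2), (1, 3), (2, 3), (2, 4)])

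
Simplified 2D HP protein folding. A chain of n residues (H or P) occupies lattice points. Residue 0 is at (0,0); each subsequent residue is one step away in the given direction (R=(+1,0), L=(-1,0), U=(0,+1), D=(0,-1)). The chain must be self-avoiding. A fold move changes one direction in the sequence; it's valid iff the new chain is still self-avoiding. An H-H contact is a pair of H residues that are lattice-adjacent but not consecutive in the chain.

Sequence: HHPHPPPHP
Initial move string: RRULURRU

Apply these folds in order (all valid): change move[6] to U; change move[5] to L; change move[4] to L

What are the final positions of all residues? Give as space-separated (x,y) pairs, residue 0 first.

Initial moves: RRULURRU
Fold: move[6]->U => RRULURUU (positions: [(0, 0), (1, 0), (2, 0), (2, 1), (1, 1), (1, 2), (2, 2), (2, 3), (2, 4)])
Fold: move[5]->L => RRULULUU (positions: [(0, 0), (1, 0), (2, 0), (2, 1), (1, 1), (1, 2), (0, 2), (0, 3), (0, 4)])
Fold: move[4]->L => RRULLLUU (positions: [(0, 0), (1, 0), (2, 0), (2, 1), (1, 1), (0, 1), (-1, 1), (-1, 2), (-1, 3)])

Answer: (0,0) (1,0) (2,0) (2,1) (1,1) (0,1) (-1,1) (-1,2) (-1,3)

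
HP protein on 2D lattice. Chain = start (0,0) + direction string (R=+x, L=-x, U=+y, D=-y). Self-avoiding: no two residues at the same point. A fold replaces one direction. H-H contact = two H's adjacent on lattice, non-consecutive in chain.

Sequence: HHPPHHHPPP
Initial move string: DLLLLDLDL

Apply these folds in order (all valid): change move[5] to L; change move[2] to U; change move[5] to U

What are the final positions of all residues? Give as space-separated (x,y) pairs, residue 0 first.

Initial moves: DLLLLDLDL
Fold: move[5]->L => DLLLLLLDL (positions: [(0, 0), (0, -1), (-1, -1), (-2, -1), (-3, -1), (-4, -1), (-5, -1), (-6, -1), (-6, -2), (-7, -2)])
Fold: move[2]->U => DLULLLLDL (positions: [(0, 0), (0, -1), (-1, -1), (-1, 0), (-2, 0), (-3, 0), (-4, 0), (-5, 0), (-5, -1), (-6, -1)])
Fold: move[5]->U => DLULLULDL (positions: [(0, 0), (0, -1), (-1, -1), (-1, 0), (-2, 0), (-3, 0), (-3, 1), (-4, 1), (-4, 0), (-5, 0)])

Answer: (0,0) (0,-1) (-1,-1) (-1,0) (-2,0) (-3,0) (-3,1) (-4,1) (-4,0) (-5,0)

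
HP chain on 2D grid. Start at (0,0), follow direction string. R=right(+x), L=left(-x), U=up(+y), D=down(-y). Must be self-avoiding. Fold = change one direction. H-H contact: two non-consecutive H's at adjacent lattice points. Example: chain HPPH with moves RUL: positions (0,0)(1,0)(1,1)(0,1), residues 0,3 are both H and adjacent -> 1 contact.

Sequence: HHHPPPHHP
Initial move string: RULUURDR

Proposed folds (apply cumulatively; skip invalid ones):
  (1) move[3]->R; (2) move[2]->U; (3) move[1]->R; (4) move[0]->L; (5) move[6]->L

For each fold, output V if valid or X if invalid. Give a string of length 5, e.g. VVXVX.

Answer: XVVXX

Derivation:
Initial: RULUURDR -> [(0, 0), (1, 0), (1, 1), (0, 1), (0, 2), (0, 3), (1, 3), (1, 2), (2, 2)]
Fold 1: move[3]->R => RULRURDR INVALID (collision), skipped
Fold 2: move[2]->U => RUUUURDR VALID
Fold 3: move[1]->R => RRUUURDR VALID
Fold 4: move[0]->L => LRUUURDR INVALID (collision), skipped
Fold 5: move[6]->L => RRUUURLR INVALID (collision), skipped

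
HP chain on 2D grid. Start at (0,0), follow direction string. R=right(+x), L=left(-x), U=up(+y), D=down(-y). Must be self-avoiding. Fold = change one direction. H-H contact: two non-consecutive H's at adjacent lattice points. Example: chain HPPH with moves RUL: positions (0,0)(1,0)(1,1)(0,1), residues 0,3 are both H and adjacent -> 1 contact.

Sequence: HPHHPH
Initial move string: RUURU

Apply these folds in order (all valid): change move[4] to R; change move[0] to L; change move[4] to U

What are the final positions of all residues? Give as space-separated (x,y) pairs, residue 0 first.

Answer: (0,0) (-1,0) (-1,1) (-1,2) (0,2) (0,3)

Derivation:
Initial moves: RUURU
Fold: move[4]->R => RUURR (positions: [(0, 0), (1, 0), (1, 1), (1, 2), (2, 2), (3, 2)])
Fold: move[0]->L => LUURR (positions: [(0, 0), (-1, 0), (-1, 1), (-1, 2), (0, 2), (1, 2)])
Fold: move[4]->U => LUURU (positions: [(0, 0), (-1, 0), (-1, 1), (-1, 2), (0, 2), (0, 3)])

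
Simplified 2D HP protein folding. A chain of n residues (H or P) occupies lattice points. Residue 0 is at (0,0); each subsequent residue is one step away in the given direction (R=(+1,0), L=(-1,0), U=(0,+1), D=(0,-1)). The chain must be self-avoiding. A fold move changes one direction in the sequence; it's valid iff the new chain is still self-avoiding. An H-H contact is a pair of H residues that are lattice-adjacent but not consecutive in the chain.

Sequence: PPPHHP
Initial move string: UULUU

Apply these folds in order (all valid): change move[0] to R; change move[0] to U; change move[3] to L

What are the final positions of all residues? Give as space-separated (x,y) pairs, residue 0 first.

Initial moves: UULUU
Fold: move[0]->R => RULUU (positions: [(0, 0), (1, 0), (1, 1), (0, 1), (0, 2), (0, 3)])
Fold: move[0]->U => UULUU (positions: [(0, 0), (0, 1), (0, 2), (-1, 2), (-1, 3), (-1, 4)])
Fold: move[3]->L => UULLU (positions: [(0, 0), (0, 1), (0, 2), (-1, 2), (-2, 2), (-2, 3)])

Answer: (0,0) (0,1) (0,2) (-1,2) (-2,2) (-2,3)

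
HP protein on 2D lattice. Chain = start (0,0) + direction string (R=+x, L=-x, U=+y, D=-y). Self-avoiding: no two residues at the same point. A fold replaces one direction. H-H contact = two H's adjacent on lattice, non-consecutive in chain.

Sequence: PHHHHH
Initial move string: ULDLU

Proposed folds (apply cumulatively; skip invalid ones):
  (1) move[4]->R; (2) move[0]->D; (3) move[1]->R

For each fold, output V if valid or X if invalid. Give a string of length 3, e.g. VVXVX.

Initial: ULDLU -> [(0, 0), (0, 1), (-1, 1), (-1, 0), (-2, 0), (-2, 1)]
Fold 1: move[4]->R => ULDLR INVALID (collision), skipped
Fold 2: move[0]->D => DLDLU VALID
Fold 3: move[1]->R => DRDLU INVALID (collision), skipped

Answer: XVX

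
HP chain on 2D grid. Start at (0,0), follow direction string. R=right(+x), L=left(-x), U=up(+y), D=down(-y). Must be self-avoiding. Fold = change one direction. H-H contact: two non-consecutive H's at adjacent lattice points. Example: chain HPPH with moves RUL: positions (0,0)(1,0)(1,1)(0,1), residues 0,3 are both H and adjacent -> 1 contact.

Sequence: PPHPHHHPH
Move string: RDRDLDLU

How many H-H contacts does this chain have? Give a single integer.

Answer: 2

Derivation:
Positions: [(0, 0), (1, 0), (1, -1), (2, -1), (2, -2), (1, -2), (1, -3), (0, -3), (0, -2)]
H-H contact: residue 2 @(1,-1) - residue 5 @(1, -2)
H-H contact: residue 5 @(1,-2) - residue 8 @(0, -2)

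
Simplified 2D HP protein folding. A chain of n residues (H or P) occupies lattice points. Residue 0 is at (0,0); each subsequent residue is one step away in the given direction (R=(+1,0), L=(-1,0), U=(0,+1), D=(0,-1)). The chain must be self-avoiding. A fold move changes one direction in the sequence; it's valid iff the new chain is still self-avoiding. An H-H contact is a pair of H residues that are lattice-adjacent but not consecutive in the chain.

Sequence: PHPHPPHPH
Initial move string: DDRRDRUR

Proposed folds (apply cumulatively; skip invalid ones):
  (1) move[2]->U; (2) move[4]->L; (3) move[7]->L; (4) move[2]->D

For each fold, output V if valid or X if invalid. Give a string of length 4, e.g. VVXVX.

Answer: XXXV

Derivation:
Initial: DDRRDRUR -> [(0, 0), (0, -1), (0, -2), (1, -2), (2, -2), (2, -3), (3, -3), (3, -2), (4, -2)]
Fold 1: move[2]->U => DDURDRUR INVALID (collision), skipped
Fold 2: move[4]->L => DDRRLRUR INVALID (collision), skipped
Fold 3: move[7]->L => DDRRDRUL INVALID (collision), skipped
Fold 4: move[2]->D => DDDRDRUR VALID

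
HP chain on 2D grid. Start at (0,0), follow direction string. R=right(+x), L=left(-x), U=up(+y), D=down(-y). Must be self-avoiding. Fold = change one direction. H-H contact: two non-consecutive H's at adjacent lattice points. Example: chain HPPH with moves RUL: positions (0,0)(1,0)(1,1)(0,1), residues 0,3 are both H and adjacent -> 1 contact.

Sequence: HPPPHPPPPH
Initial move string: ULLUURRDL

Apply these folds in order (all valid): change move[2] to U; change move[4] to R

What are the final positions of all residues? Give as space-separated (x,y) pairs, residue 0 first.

Initial moves: ULLUURRDL
Fold: move[2]->U => ULUUURRDL (positions: [(0, 0), (0, 1), (-1, 1), (-1, 2), (-1, 3), (-1, 4), (0, 4), (1, 4), (1, 3), (0, 3)])
Fold: move[4]->R => ULUURRRDL (positions: [(0, 0), (0, 1), (-1, 1), (-1, 2), (-1, 3), (0, 3), (1, 3), (2, 3), (2, 2), (1, 2)])

Answer: (0,0) (0,1) (-1,1) (-1,2) (-1,3) (0,3) (1,3) (2,3) (2,2) (1,2)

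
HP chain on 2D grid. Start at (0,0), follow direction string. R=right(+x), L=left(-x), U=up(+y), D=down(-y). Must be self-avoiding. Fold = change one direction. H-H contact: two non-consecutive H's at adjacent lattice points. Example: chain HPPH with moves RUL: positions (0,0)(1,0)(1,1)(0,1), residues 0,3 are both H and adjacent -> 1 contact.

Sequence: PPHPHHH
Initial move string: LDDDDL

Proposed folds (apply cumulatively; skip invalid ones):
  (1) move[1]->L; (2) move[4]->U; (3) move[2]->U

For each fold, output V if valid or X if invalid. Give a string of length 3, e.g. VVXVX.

Answer: VXX

Derivation:
Initial: LDDDDL -> [(0, 0), (-1, 0), (-1, -1), (-1, -2), (-1, -3), (-1, -4), (-2, -4)]
Fold 1: move[1]->L => LLDDDL VALID
Fold 2: move[4]->U => LLDDUL INVALID (collision), skipped
Fold 3: move[2]->U => LLUDDL INVALID (collision), skipped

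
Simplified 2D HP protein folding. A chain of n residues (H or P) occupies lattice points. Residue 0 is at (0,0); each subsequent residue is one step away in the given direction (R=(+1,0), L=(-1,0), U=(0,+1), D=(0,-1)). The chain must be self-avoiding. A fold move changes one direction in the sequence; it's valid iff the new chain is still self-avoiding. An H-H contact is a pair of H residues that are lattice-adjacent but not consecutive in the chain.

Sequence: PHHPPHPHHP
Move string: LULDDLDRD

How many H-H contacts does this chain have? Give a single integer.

Answer: 1

Derivation:
Positions: [(0, 0), (-1, 0), (-1, 1), (-2, 1), (-2, 0), (-2, -1), (-3, -1), (-3, -2), (-2, -2), (-2, -3)]
H-H contact: residue 5 @(-2,-1) - residue 8 @(-2, -2)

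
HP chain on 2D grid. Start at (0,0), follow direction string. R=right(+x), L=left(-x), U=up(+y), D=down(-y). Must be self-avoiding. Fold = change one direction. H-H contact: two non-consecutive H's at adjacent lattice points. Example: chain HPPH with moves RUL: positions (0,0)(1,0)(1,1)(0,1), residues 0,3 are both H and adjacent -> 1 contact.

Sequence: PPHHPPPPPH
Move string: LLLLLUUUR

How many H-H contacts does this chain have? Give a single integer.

Answer: 0

Derivation:
Positions: [(0, 0), (-1, 0), (-2, 0), (-3, 0), (-4, 0), (-5, 0), (-5, 1), (-5, 2), (-5, 3), (-4, 3)]
No H-H contacts found.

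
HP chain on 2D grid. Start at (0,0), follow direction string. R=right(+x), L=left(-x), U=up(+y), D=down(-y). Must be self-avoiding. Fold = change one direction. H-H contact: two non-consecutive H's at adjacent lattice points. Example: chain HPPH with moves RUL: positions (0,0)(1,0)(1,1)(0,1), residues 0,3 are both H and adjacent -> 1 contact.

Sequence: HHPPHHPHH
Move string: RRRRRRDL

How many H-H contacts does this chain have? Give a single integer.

Answer: 1

Derivation:
Positions: [(0, 0), (1, 0), (2, 0), (3, 0), (4, 0), (5, 0), (6, 0), (6, -1), (5, -1)]
H-H contact: residue 5 @(5,0) - residue 8 @(5, -1)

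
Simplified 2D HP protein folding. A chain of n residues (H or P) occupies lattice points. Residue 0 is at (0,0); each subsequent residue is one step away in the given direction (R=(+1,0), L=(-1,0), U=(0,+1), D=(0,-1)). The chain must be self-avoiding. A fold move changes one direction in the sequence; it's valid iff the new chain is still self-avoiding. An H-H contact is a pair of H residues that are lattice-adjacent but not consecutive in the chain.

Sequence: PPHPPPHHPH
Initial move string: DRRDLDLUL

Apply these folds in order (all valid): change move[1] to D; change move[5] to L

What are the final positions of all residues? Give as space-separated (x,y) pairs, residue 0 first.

Answer: (0,0) (0,-1) (0,-2) (1,-2) (1,-3) (0,-3) (-1,-3) (-2,-3) (-2,-2) (-3,-2)

Derivation:
Initial moves: DRRDLDLUL
Fold: move[1]->D => DDRDLDLUL (positions: [(0, 0), (0, -1), (0, -2), (1, -2), (1, -3), (0, -3), (0, -4), (-1, -4), (-1, -3), (-2, -3)])
Fold: move[5]->L => DDRDLLLUL (positions: [(0, 0), (0, -1), (0, -2), (1, -2), (1, -3), (0, -3), (-1, -3), (-2, -3), (-2, -2), (-3, -2)])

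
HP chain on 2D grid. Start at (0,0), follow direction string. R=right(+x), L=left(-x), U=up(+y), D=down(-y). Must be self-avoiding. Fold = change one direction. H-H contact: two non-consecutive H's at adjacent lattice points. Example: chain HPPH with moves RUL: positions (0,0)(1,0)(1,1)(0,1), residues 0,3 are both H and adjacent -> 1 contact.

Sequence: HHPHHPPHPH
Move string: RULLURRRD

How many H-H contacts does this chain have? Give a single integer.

Answer: 1

Derivation:
Positions: [(0, 0), (1, 0), (1, 1), (0, 1), (-1, 1), (-1, 2), (0, 2), (1, 2), (2, 2), (2, 1)]
H-H contact: residue 0 @(0,0) - residue 3 @(0, 1)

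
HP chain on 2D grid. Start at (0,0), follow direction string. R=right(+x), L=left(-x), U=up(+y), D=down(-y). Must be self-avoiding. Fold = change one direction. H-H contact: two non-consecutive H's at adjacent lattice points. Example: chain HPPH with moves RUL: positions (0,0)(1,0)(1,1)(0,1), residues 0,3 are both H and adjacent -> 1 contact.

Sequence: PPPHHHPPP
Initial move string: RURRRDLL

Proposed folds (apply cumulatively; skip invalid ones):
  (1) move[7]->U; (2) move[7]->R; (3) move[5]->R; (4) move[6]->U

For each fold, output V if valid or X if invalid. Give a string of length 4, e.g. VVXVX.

Answer: XXXX

Derivation:
Initial: RURRRDLL -> [(0, 0), (1, 0), (1, 1), (2, 1), (3, 1), (4, 1), (4, 0), (3, 0), (2, 0)]
Fold 1: move[7]->U => RURRRDLU INVALID (collision), skipped
Fold 2: move[7]->R => RURRRDLR INVALID (collision), skipped
Fold 3: move[5]->R => RURRRRLL INVALID (collision), skipped
Fold 4: move[6]->U => RURRRDUL INVALID (collision), skipped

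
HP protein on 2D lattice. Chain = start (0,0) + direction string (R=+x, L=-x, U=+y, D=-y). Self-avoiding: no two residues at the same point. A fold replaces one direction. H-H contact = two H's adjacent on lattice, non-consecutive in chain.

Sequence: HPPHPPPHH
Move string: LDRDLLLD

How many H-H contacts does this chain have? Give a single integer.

Positions: [(0, 0), (-1, 0), (-1, -1), (0, -1), (0, -2), (-1, -2), (-2, -2), (-3, -2), (-3, -3)]
H-H contact: residue 0 @(0,0) - residue 3 @(0, -1)

Answer: 1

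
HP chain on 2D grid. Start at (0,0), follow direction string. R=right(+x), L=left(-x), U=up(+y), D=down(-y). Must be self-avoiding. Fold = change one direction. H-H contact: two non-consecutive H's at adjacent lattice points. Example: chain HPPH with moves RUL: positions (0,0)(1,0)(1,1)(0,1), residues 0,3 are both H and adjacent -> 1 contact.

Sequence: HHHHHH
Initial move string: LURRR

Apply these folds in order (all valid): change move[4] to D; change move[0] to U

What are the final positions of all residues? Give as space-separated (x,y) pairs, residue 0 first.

Answer: (0,0) (0,1) (0,2) (1,2) (2,2) (2,1)

Derivation:
Initial moves: LURRR
Fold: move[4]->D => LURRD (positions: [(0, 0), (-1, 0), (-1, 1), (0, 1), (1, 1), (1, 0)])
Fold: move[0]->U => UURRD (positions: [(0, 0), (0, 1), (0, 2), (1, 2), (2, 2), (2, 1)])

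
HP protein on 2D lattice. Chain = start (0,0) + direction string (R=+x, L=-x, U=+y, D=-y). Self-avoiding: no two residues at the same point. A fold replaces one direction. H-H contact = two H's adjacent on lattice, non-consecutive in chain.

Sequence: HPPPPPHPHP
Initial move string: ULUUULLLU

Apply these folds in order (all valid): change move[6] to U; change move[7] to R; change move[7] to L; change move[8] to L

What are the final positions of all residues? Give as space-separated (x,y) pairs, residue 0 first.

Initial moves: ULUUULLLU
Fold: move[6]->U => ULUUULULU (positions: [(0, 0), (0, 1), (-1, 1), (-1, 2), (-1, 3), (-1, 4), (-2, 4), (-2, 5), (-3, 5), (-3, 6)])
Fold: move[7]->R => ULUUULURU (positions: [(0, 0), (0, 1), (-1, 1), (-1, 2), (-1, 3), (-1, 4), (-2, 4), (-2, 5), (-1, 5), (-1, 6)])
Fold: move[7]->L => ULUUULULU (positions: [(0, 0), (0, 1), (-1, 1), (-1, 2), (-1, 3), (-1, 4), (-2, 4), (-2, 5), (-3, 5), (-3, 6)])
Fold: move[8]->L => ULUUULULL (positions: [(0, 0), (0, 1), (-1, 1), (-1, 2), (-1, 3), (-1, 4), (-2, 4), (-2, 5), (-3, 5), (-4, 5)])

Answer: (0,0) (0,1) (-1,1) (-1,2) (-1,3) (-1,4) (-2,4) (-2,5) (-3,5) (-4,5)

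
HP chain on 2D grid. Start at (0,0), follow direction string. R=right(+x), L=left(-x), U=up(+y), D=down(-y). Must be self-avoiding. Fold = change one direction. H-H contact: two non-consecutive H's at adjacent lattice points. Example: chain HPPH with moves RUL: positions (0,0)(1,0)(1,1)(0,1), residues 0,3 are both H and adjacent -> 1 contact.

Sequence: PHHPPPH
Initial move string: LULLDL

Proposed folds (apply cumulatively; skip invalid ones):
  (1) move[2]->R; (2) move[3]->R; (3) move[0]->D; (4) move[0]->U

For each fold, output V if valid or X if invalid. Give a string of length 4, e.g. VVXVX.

Initial: LULLDL -> [(0, 0), (-1, 0), (-1, 1), (-2, 1), (-3, 1), (-3, 0), (-4, 0)]
Fold 1: move[2]->R => LURLDL INVALID (collision), skipped
Fold 2: move[3]->R => LULRDL INVALID (collision), skipped
Fold 3: move[0]->D => DULLDL INVALID (collision), skipped
Fold 4: move[0]->U => UULLDL VALID

Answer: XXXV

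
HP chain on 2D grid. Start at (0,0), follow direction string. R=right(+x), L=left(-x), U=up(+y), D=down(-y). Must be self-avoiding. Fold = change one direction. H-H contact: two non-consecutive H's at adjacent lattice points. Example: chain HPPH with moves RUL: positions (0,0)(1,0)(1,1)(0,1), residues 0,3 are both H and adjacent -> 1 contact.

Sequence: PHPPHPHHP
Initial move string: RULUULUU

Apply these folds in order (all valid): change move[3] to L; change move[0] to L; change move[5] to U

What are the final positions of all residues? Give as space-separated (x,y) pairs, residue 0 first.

Initial moves: RULUULUU
Fold: move[3]->L => RULLULUU (positions: [(0, 0), (1, 0), (1, 1), (0, 1), (-1, 1), (-1, 2), (-2, 2), (-2, 3), (-2, 4)])
Fold: move[0]->L => LULLULUU (positions: [(0, 0), (-1, 0), (-1, 1), (-2, 1), (-3, 1), (-3, 2), (-4, 2), (-4, 3), (-4, 4)])
Fold: move[5]->U => LULLUUUU (positions: [(0, 0), (-1, 0), (-1, 1), (-2, 1), (-3, 1), (-3, 2), (-3, 3), (-3, 4), (-3, 5)])

Answer: (0,0) (-1,0) (-1,1) (-2,1) (-3,1) (-3,2) (-3,3) (-3,4) (-3,5)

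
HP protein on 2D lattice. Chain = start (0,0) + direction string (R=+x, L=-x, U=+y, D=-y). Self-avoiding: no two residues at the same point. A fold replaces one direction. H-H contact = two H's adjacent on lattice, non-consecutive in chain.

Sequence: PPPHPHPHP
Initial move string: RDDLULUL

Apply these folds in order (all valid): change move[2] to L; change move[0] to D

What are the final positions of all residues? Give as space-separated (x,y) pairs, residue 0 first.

Initial moves: RDDLULUL
Fold: move[2]->L => RDLLULUL (positions: [(0, 0), (1, 0), (1, -1), (0, -1), (-1, -1), (-1, 0), (-2, 0), (-2, 1), (-3, 1)])
Fold: move[0]->D => DDLLULUL (positions: [(0, 0), (0, -1), (0, -2), (-1, -2), (-2, -2), (-2, -1), (-3, -1), (-3, 0), (-4, 0)])

Answer: (0,0) (0,-1) (0,-2) (-1,-2) (-2,-2) (-2,-1) (-3,-1) (-3,0) (-4,0)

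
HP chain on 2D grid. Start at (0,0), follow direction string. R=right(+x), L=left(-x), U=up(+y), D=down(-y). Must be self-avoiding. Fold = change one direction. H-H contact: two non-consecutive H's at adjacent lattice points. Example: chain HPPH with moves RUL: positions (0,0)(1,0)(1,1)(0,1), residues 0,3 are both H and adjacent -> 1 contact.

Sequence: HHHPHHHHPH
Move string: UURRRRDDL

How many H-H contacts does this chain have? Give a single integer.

Positions: [(0, 0), (0, 1), (0, 2), (1, 2), (2, 2), (3, 2), (4, 2), (4, 1), (4, 0), (3, 0)]
No H-H contacts found.

Answer: 0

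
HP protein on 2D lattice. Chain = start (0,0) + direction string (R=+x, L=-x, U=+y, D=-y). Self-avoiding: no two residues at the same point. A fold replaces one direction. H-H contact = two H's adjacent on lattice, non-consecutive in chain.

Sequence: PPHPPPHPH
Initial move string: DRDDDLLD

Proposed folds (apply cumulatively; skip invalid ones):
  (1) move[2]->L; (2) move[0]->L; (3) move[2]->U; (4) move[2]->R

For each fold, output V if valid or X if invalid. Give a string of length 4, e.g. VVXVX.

Initial: DRDDDLLD -> [(0, 0), (0, -1), (1, -1), (1, -2), (1, -3), (1, -4), (0, -4), (-1, -4), (-1, -5)]
Fold 1: move[2]->L => DRLDDLLD INVALID (collision), skipped
Fold 2: move[0]->L => LRDDDLLD INVALID (collision), skipped
Fold 3: move[2]->U => DRUDDLLD INVALID (collision), skipped
Fold 4: move[2]->R => DRRDDLLD VALID

Answer: XXXV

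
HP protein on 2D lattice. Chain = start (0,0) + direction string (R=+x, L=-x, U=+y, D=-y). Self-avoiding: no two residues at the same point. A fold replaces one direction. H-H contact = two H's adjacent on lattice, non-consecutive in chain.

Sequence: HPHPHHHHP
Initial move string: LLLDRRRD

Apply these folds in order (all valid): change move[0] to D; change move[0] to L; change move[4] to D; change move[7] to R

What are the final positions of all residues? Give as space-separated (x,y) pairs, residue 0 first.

Answer: (0,0) (-1,0) (-2,0) (-3,0) (-3,-1) (-3,-2) (-2,-2) (-1,-2) (0,-2)

Derivation:
Initial moves: LLLDRRRD
Fold: move[0]->D => DLLDRRRD (positions: [(0, 0), (0, -1), (-1, -1), (-2, -1), (-2, -2), (-1, -2), (0, -2), (1, -2), (1, -3)])
Fold: move[0]->L => LLLDRRRD (positions: [(0, 0), (-1, 0), (-2, 0), (-3, 0), (-3, -1), (-2, -1), (-1, -1), (0, -1), (0, -2)])
Fold: move[4]->D => LLLDDRRD (positions: [(0, 0), (-1, 0), (-2, 0), (-3, 0), (-3, -1), (-3, -2), (-2, -2), (-1, -2), (-1, -3)])
Fold: move[7]->R => LLLDDRRR (positions: [(0, 0), (-1, 0), (-2, 0), (-3, 0), (-3, -1), (-3, -2), (-2, -2), (-1, -2), (0, -2)])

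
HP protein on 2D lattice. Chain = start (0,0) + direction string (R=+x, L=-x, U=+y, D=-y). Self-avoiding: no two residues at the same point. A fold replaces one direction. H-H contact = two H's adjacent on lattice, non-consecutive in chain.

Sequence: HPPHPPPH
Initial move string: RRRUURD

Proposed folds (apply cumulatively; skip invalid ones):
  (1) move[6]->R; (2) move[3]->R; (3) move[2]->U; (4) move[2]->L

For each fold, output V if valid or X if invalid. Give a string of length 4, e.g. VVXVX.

Initial: RRRUURD -> [(0, 0), (1, 0), (2, 0), (3, 0), (3, 1), (3, 2), (4, 2), (4, 1)]
Fold 1: move[6]->R => RRRUURR VALID
Fold 2: move[3]->R => RRRRURR VALID
Fold 3: move[2]->U => RRURURR VALID
Fold 4: move[2]->L => RRLRURR INVALID (collision), skipped

Answer: VVVX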